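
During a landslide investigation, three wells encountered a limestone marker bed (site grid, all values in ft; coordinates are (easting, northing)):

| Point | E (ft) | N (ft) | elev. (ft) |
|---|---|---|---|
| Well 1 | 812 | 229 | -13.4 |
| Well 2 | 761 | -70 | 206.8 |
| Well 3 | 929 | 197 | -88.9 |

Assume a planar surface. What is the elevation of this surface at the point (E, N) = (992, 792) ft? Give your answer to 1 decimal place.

Two edge vectors: Well 1→Well 2 = (-51, -299, 220.2), Well 1→Well 3 = (117, -32, -75.5).
Normal n = (Well 1→Well 2) × (Well 1→Well 3) = (29620.9, 21912.9, 36615).
So ∂z/∂E = −n_x/n_z = −0.80898 and ∂z/∂N = −n_y/n_z = −0.59847.
Intercept c from Well 1: -13.4 + 656.89 + 137.05 = 780.54.
At (992, 792): z = −802.5 − 474.0 + 780.54 = -496.0 ft.

-496.0 ft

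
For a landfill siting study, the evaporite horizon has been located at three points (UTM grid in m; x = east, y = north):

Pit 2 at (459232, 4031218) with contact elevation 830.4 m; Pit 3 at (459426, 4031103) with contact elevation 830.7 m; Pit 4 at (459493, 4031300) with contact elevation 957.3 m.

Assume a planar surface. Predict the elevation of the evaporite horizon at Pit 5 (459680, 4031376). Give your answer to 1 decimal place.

1057.4 m

Let the plane be z = a·x + b·y + c.
Pit 3−Pit 2: 194a − 115b = 0.3;  Pit 4−Pit 2: 261a + 82b = 126.9.
Solving gives a = 0.318317619, b = 0.534379287.
Then c = 830.4 − a·459232 − b·4031218 = −2299550.64.
At (459680, 4031376): z = 146324.2 + 2154283.8 − 2299550.64 = 1057.4 m.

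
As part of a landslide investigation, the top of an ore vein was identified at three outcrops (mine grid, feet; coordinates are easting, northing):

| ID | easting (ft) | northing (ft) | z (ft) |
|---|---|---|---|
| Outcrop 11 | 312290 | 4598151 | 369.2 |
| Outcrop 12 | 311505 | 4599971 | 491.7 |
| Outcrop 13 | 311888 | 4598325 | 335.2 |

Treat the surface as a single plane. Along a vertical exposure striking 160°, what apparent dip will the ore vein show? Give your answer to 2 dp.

Two edge vectors: Outcrop 11→Outcrop 12 = (-785, 1820, 122.5), Outcrop 11→Outcrop 13 = (-402, 174, -34).
Normal n = (Outcrop 11→Outcrop 12) × (Outcrop 11→Outcrop 13) = (-83195, -75935, 595050).
So ∂z/∂easting = −n_x/n_z = 0.13981 and ∂z/∂northing = −n_y/n_z = 0.12761.
Unit vector along 160° is (sin 160°, cos 160°) = (0.3420, -0.9397).
Slope in that direction = a·(0.3420) + b·(-0.9397) = −0.07210.
Apparent dip = arctan|0.07210| = 4.12° (true dip is 10.7°, so apparent ≤ true as expected).

4.12°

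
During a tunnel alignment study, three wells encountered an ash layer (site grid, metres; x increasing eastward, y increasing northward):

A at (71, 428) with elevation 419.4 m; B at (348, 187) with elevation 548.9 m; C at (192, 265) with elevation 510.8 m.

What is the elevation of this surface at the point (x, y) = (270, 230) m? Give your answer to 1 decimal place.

527.4 m

Let the plane be z = a·x + b·y + c.
B−A: 277a − 241b = 129.5;  C−A: 121a − 163b = 91.4.
Solving gives a = −0.05747, b = −0.60340.
Then c = 419.4 − a·71 − b·428 = 681.73.
At (270, 230): z = −15.5 − 138.8 + 681.73 = 527.4 m.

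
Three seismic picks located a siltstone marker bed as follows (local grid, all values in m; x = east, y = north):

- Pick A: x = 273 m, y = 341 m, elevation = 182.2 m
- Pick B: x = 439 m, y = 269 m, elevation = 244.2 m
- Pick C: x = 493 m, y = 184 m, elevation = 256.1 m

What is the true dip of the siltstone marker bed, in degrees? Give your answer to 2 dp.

24.33°

Let the plane be z = a·x + b·y + c.
Pick B−Pick A: 166a − 72b = 62;  Pick C−Pick A: 220a − 157b = 73.9.
Solving gives a = 0.43174, b = 0.13428.
Gradient magnitude |∇z| = √(a² + b²) = √(0.18640 + 0.01803) = 0.45214.
True dip = arctan(0.45214) = 24.33°, dipping toward WSW (azimuth ≈ 253°).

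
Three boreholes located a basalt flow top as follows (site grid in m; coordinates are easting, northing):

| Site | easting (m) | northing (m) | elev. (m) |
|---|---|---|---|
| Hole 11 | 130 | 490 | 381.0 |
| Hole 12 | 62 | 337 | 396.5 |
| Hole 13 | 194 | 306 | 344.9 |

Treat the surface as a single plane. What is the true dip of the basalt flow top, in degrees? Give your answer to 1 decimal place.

Two edge vectors: Hole 11→Hole 12 = (-68, -153, 15.5), Hole 11→Hole 13 = (64, -184, -36.1).
Normal n = (Hole 11→Hole 12) × (Hole 11→Hole 13) = (8375.3, -1462.8, 22304).
So ∂z/∂easting = −n_x/n_z = −0.37551 and ∂z/∂northing = −n_y/n_z = 0.06558.
Gradient magnitude |∇z| = √(a² + b²) = √(0.14101 + 0.00430) = 0.38119.
True dip = arctan(0.38119) = 20.9°, dipping toward E (azimuth ≈ 100°).

20.9°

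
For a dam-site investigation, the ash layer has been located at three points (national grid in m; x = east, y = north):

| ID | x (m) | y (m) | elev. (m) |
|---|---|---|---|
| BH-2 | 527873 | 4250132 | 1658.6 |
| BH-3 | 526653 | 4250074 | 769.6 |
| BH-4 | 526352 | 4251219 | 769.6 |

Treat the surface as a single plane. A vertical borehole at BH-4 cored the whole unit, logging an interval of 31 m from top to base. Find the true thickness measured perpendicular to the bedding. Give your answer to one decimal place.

24.9 m

Let the plane be z = a·x + b·y + c.
BH-3−BH-2: −1220a − 58b = −889;  BH-4−BH-2: −1521a + 1087b = −889.
Solving gives a = 0.71969, b = 0.18919.
|∇z| = √(a²+b²) = 0.74415, so dip δ = arctan(0.74415) = 36.65°.
True thickness = vertical thickness × cos δ = 31 × cos 36.65° = 24.9 m.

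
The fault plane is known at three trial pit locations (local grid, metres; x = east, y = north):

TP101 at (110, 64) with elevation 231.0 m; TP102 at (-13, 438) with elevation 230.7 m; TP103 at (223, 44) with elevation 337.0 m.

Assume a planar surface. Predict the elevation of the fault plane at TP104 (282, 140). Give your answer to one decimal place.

427.1 m

Two edge vectors: TP101→TP102 = (-123, 374, -0.3), TP101→TP103 = (113, -20, 106).
Normal n = (TP101→TP102) × (TP101→TP103) = (39638, 13004.1, -39802).
So ∂z/∂x = −n_x/n_z = 0.99588 and ∂z/∂y = −n_y/n_z = 0.32672.
Intercept c from TP101: 231 − 109.55 − 20.91 = 100.54.
At (282, 140): z = 280.8 + 45.7 + 100.54 = 427.1 m.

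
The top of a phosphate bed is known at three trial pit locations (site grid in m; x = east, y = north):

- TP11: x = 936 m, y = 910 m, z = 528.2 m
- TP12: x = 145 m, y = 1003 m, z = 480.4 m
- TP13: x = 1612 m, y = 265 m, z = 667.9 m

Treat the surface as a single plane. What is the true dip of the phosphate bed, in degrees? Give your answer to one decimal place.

10.2°

Two edge vectors: TP11→TP12 = (-791, 93, -47.8), TP11→TP13 = (676, -645, 139.7).
Normal n = (TP11→TP12) × (TP11→TP13) = (-17838.9, 78189.9, 447327).
So ∂z/∂x = −n_x/n_z = 0.03988 and ∂z/∂y = −n_y/n_z = −0.17479.
Gradient magnitude |∇z| = √(a² + b²) = √(0.00159 + 0.03055) = 0.17929.
True dip = arctan(0.17929) = 10.2°, dipping toward NNW (azimuth ≈ 347°).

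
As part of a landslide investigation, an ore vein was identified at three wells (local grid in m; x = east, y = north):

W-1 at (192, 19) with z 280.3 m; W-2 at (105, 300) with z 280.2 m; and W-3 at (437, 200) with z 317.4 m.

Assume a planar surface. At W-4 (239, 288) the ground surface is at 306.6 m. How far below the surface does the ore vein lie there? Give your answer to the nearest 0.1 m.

Let the plane be z = a·x + b·y + c.
W-2−W-1: −87a + 281b = −0.1;  W-3−W-1: 245a + 181b = 37.1.
Solving gives a = 0.12345, b = 0.03787.
Then c = 280.3 − a·192 − b·19 = 255.88.
At (239, 288): z_contact = 29.51 + 10.91 + 255.88 = 296.29 m.
Depth below ground = 306.6 − 296.29 = 10.3 m.

10.3 m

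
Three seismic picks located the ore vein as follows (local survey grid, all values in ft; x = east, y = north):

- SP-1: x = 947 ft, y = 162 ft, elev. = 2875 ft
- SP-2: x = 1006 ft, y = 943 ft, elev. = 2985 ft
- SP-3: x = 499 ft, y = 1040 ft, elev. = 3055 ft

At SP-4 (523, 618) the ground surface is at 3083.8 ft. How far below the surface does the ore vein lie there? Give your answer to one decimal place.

94.4 ft

Two edge vectors: SP-1→SP-2 = (59, 781, 110), SP-1→SP-3 = (-448, 878, 180).
Normal n = (SP-1→SP-2) × (SP-1→SP-3) = (44000, -59900, 401690).
So ∂z/∂x = −n_x/n_z = −0.109537 and ∂z/∂y = −n_y/n_z = 0.149120.
Intercept c from SP-1: 2875 + 103.73 − 24.16 = 2954.57.
At (523, 618): z_contact = −57.29 + 92.16 + 2954.57 = 2989.44 ft.
Depth below ground = 3083.8 − 2989.44 = 94.4 ft.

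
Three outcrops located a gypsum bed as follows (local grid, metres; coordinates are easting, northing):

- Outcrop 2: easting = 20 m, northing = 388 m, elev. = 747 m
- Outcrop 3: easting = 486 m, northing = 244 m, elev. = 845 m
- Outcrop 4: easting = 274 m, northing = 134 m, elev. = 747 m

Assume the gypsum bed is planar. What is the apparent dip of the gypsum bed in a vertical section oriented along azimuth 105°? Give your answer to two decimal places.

Let the plane be z = a·easting + b·northing + c.
Outcrop 3−Outcrop 2: 466a − 144b = 98;  Outcrop 4−Outcrop 2: 254a − 254b = 0.
Solving gives a = 0.30435, b = 0.30435.
Unit vector along 105° is (sin 105°, cos 105°) = (0.9659, -0.2588).
Slope in that direction = a·(0.9659) + b·(-0.2588) = 0.21521.
Apparent dip = arctan|0.21521| = 12.15° (true dip is 23.3°, so apparent ≤ true as expected).

12.15°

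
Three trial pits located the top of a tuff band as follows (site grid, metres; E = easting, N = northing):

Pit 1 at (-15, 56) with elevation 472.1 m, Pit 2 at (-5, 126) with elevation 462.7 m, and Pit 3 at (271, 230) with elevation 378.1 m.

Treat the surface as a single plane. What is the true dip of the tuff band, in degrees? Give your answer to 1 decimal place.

Two edge vectors: Pit 1→Pit 2 = (10, 70, -9.4), Pit 1→Pit 3 = (286, 174, -94).
Normal n = (Pit 1→Pit 2) × (Pit 1→Pit 3) = (-4944.4, -1748.4, -18280).
So ∂z/∂E = −n_x/n_z = −0.27048 and ∂z/∂N = −n_y/n_z = −0.09565.
Gradient magnitude |∇z| = √(a² + b²) = √(0.07316 + 0.00915) = 0.28689.
True dip = arctan(0.28689) = 16.0°, dipping toward ENE (azimuth ≈ 071°).

16.0°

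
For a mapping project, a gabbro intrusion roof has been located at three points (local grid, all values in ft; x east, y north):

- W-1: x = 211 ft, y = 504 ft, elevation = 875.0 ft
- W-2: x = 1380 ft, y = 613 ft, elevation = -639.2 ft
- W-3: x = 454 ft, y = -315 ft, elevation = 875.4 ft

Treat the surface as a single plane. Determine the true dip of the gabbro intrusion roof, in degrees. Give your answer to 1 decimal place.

Two edge vectors: W-1→W-2 = (1169, 109, -1514.2), W-1→W-3 = (243, -819, 0.4).
Normal n = (W-1→W-2) × (W-1→W-3) = (-1240086.2, -368418.2, -983898).
So ∂z/∂x = −n_x/n_z = −1.26038 and ∂z/∂y = −n_y/n_z = −0.37445.
Gradient magnitude |∇z| = √(a² + b²) = √(1.58856 + 0.14021) = 1.31483.
True dip = arctan(1.31483) = 52.7°, dipping toward ENE (azimuth ≈ 073°).

52.7°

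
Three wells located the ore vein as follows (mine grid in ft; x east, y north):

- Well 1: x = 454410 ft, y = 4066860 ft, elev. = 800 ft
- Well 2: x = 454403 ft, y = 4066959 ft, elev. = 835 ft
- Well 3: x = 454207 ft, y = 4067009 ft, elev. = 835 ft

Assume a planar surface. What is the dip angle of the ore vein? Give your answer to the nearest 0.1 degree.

20.4°

Two edge vectors: Well 1→Well 2 = (-7, 99, 35), Well 1→Well 3 = (-203, 149, 35).
Normal n = (Well 1→Well 2) × (Well 1→Well 3) = (-1750, -6860, 19054).
So ∂z/∂x = −n_x/n_z = 0.09184 and ∂z/∂y = −n_y/n_z = 0.36003.
Gradient magnitude |∇z| = √(a² + b²) = √(0.00844 + 0.12962) = 0.37156.
True dip = arctan(0.37156) = 20.4°, dipping toward SSW (azimuth ≈ 194°).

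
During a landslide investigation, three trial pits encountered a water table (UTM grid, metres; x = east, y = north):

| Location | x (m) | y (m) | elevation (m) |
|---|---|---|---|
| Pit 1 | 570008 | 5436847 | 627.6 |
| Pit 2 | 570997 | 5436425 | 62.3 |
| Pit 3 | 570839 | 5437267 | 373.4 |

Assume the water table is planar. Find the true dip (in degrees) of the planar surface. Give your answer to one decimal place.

Two edge vectors: Pit 1→Pit 2 = (989, -422, -565.3), Pit 1→Pit 3 = (831, 420, -254.2).
Normal n = (Pit 1→Pit 2) × (Pit 1→Pit 3) = (344698.4, -218360.5, 766062).
So ∂z/∂x = −n_x/n_z = −0.44996 and ∂z/∂y = −n_y/n_z = 0.28504.
Gradient magnitude |∇z| = √(a² + b²) = √(0.20247 + 0.08125) = 0.53265.
True dip = arctan(0.53265) = 28.0°, dipping toward ESE (azimuth ≈ 122°).

28.0°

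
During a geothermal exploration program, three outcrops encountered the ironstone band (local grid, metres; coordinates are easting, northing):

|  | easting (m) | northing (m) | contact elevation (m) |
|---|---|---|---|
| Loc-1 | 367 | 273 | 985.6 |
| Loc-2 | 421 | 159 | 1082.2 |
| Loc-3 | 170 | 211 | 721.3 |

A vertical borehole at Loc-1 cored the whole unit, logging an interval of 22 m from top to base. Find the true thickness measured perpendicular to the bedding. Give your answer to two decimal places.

Two edge vectors: Loc-1→Loc-2 = (54, -114, 96.6), Loc-1→Loc-3 = (-197, -62, -264.3).
Normal n = (Loc-1→Loc-2) × (Loc-1→Loc-3) = (36119.4, -4758, -25806).
So ∂z/∂easting = −n_x/n_z = 1.39965 and ∂z/∂northing = −n_y/n_z = −0.18438.
|∇z| = √(a²+b²) = 1.41174, so dip δ = arctan(1.41174) = 54.69°.
True thickness = vertical thickness × cos δ = 22 × cos 54.69° = 12.72 m.

12.72 m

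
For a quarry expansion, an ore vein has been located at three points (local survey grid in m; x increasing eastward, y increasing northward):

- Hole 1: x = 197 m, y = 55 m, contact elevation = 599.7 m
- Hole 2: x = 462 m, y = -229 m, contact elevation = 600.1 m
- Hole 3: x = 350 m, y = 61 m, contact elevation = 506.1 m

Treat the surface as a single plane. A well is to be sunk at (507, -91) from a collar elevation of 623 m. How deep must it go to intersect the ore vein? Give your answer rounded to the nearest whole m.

Let the plane be z = a·x + b·y + c.
Hole 2−Hole 1: 265a − 284b = 0.4;  Hole 3−Hole 1: 153a + 6b = −93.6.
Solving gives a = −0.59012, b = −0.55204.
Then c = 599.7 − a·197 − b·55 = 746.32.
At (507, -91): z_contact = −299.2 + 50.2 + 746.32 = 497.4 m.
Depth below ground = 623 − 497.4 = 126 m.

126 m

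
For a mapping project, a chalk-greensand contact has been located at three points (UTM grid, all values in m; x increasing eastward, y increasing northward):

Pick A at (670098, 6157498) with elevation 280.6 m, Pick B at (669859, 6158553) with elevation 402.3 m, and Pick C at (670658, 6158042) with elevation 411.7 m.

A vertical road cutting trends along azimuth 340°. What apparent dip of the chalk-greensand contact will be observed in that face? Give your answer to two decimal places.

5.45°

Two edge vectors: Pick A→Pick B = (-239, 1055, 121.7), Pick A→Pick C = (560, 544, 131.1).
Normal n = (Pick A→Pick B) × (Pick A→Pick C) = (72105.7, 99484.9, -720816).
So ∂z/∂x = −n_x/n_z = 0.10003 and ∂z/∂y = −n_y/n_z = 0.13802.
Unit vector along 340° is (sin 340°, cos 340°) = (-0.3420, 0.9397).
Slope in that direction = a·(-0.3420) + b·(0.9397) = 0.09548.
Apparent dip = arctan|0.09548| = 5.45° (true dip is 9.7°, so apparent ≤ true as expected).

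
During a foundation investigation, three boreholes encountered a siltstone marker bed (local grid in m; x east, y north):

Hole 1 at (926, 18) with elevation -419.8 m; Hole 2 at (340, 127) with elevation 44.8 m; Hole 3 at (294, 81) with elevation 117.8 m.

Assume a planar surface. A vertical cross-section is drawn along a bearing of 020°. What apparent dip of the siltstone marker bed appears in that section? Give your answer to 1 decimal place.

43.3°

Two edge vectors: Hole 1→Hole 2 = (-586, 109, 464.6), Hole 1→Hole 3 = (-632, 63, 537.6).
Normal n = (Hole 1→Hole 2) × (Hole 1→Hole 3) = (29328.6, 21406.4, 31970).
So ∂z/∂x = −n_x/n_z = −0.91738 and ∂z/∂y = −n_y/n_z = −0.66958.
Unit vector along 020° is (sin 20°, cos 20°) = (0.3420, 0.9397).
Slope in that direction = a·(0.3420) + b·(0.9397) = −0.94296.
Apparent dip = arctan|0.94296| = 43.3° (true dip is 48.6°, so apparent ≤ true as expected).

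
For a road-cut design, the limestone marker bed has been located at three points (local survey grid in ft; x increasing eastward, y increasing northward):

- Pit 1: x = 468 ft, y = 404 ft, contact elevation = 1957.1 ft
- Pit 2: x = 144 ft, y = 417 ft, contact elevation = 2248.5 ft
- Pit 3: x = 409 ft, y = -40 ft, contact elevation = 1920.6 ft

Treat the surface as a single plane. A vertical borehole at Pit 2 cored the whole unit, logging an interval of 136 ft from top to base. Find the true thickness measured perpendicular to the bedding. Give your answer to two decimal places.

Let the plane be z = a·x + b·y + c.
Pit 2−Pit 1: −324a + 13b = 291.4;  Pit 3−Pit 1: −59a − 444b = −36.5.
Solving gives a = −0.89133, b = 0.20065.
|∇z| = √(a²+b²) = 0.91364, so dip δ = arctan(0.91364) = 42.42°.
True thickness = vertical thickness × cos δ = 136 × cos 42.42° = 100.40 ft.

100.40 ft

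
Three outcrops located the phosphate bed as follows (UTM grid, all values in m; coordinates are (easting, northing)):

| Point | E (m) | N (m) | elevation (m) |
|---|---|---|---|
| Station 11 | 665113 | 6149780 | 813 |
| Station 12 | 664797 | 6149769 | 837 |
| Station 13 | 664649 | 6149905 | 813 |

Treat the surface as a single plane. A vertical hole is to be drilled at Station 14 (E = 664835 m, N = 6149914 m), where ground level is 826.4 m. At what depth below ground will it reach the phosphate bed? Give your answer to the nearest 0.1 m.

28.2 m

Two edge vectors: Station 11→Station 12 = (-316, -11, 24), Station 11→Station 13 = (-464, 125, 0).
Normal n = (Station 11→Station 12) × (Station 11→Station 13) = (-3000, -11136, -44604).
So ∂z/∂E = −n_x/n_z = −0.067258542 and ∂z/∂N = −n_y/n_z = −0.249663707.
Intercept c from Station 11: 813 + 44734.53 + 1535376.87 = 1580924.40.
At (664835, 6149914): z_contact = −44715.83 − 1535410.33 + 1580924.40 = 798.24 m.
Depth below ground = 826.4 − 798.24 = 28.2 m.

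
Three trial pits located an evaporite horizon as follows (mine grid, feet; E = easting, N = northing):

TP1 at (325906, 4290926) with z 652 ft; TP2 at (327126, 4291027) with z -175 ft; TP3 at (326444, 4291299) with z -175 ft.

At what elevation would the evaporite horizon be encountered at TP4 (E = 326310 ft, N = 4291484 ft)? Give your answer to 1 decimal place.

-360.2 ft

Let the plane be z = a·E + b·N + c.
TP2−TP1: 1220a + 101b = −827;  TP3−TP1: 538a + 373b = −827.
Solving gives a = −0.561346769, b = −1.407494472.
Then c = 652 − a·325906 − b·4290926 = 6223052.91.
At (326310, 4291484): z = −183173.1 − 6040240.0 + 6223052.91 = -360.2 ft.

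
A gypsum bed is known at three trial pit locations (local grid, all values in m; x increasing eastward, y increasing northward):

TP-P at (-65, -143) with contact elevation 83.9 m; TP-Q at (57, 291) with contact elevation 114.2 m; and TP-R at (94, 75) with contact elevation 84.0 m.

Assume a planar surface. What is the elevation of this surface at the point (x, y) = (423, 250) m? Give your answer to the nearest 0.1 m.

Let the plane be z = a·x + b·y + c.
TP-Q−TP-P: 122a + 434b = 30.3;  TP-R−TP-P: 159a + 218b = 0.1.
Solving gives a = −0.15473, b = 0.11331.
Then c = 83.9 − a·-65 − b·-143 = 90.05.
At (423, 250): z = −65.4 + 28.3 + 90.05 = 52.9 m.

52.9 m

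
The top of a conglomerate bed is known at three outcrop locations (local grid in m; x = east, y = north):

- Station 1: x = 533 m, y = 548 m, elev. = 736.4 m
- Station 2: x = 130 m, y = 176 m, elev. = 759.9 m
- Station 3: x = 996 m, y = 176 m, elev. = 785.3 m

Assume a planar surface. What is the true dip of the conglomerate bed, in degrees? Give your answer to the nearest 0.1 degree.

Two edge vectors: Station 1→Station 2 = (-403, -372, 23.5), Station 1→Station 3 = (463, -372, 48.9).
Normal n = (Station 1→Station 2) × (Station 1→Station 3) = (-9448.8, 30587.2, 322152).
So ∂z/∂x = −n_x/n_z = 0.02933 and ∂z/∂y = −n_y/n_z = −0.09495.
Gradient magnitude |∇z| = √(a² + b²) = √(0.00086 + 0.00901) = 0.09937.
True dip = arctan(0.09937) = 5.7°, dipping toward NNW (azimuth ≈ 343°).

5.7°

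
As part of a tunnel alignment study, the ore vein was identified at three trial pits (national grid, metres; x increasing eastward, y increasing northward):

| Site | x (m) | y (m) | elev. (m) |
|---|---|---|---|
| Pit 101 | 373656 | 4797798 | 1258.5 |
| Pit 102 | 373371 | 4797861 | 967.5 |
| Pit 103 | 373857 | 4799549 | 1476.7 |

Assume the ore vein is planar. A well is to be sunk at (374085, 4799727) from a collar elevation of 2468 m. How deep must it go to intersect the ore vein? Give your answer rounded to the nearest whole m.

757 m

Two edge vectors: Pit 101→Pit 102 = (-285, 63, -291), Pit 101→Pit 103 = (201, 1751, 218.2).
Normal n = (Pit 101→Pit 102) × (Pit 101→Pit 103) = (523287.6, 3696, -511698).
So ∂z/∂x = −n_x/n_z = 1.02264930 and ∂z/∂y = −n_y/n_z = 0.00722301.
Intercept c from Pit 101: 1258.5 − 382119.05 − 34654.55 = −415515.09.
At (374085, 4799727): z_contact = 382557.8 + 34668.5 − 415515.09 = 1711.1 m.
Depth below ground = 2468 − 1711.1 = 757 m.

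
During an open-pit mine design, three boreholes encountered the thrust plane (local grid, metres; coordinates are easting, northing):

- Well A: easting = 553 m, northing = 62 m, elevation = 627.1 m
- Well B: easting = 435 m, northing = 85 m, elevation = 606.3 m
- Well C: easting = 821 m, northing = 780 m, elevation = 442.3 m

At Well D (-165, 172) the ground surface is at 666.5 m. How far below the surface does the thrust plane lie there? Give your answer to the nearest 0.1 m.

Let the plane be z = a·easting + b·northing + c.
Well B−Well A: −118a + 23b = −20.8;  Well C−Well A: 268a + 718b = −184.8.
Solving gives a = 0.11755, b = −0.30126.
Then c = 627.1 − a·553 − b·62 = 580.77.
At (-165, 172): z_contact = −19.40 − 51.82 + 580.77 = 509.56 m.
Depth below ground = 666.5 − 509.56 = 156.9 m.

156.9 m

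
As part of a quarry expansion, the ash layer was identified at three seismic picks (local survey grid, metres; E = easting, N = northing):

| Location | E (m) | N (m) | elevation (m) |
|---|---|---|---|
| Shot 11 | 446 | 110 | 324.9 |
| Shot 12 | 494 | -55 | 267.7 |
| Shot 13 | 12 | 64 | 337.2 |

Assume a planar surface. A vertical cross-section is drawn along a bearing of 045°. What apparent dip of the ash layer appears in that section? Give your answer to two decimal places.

10.62°

Let the plane be z = a·E + b·N + c.
Shot 12−Shot 11: 48a − 165b = −57.2;  Shot 13−Shot 11: −434a − 46b = 12.3.
Solving gives a = −0.06314, b = 0.32830.
Unit vector along 045° is (sin 45°, cos 45°) = (0.7071, 0.7071).
Slope in that direction = a·(0.7071) + b·(0.7071) = 0.18750.
Apparent dip = arctan|0.18750| = 10.62° (true dip is 18.5°, so apparent ≤ true as expected).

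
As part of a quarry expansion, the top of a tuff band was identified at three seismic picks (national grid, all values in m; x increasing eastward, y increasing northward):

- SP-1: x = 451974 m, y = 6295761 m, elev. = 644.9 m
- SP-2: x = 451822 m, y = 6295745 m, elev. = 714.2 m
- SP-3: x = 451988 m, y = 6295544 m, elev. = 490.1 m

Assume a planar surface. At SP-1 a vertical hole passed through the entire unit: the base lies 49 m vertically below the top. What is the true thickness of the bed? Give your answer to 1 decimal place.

37.2 m

Two edge vectors: SP-1→SP-2 = (-152, -16, 69.3), SP-1→SP-3 = (14, -217, -154.8).
Normal n = (SP-1→SP-2) × (SP-1→SP-3) = (17514.9, -22559.4, 33208).
So ∂z/∂x = −n_x/n_z = −0.52743 and ∂z/∂y = −n_y/n_z = 0.67934.
|∇z| = √(a²+b²) = 0.86005, so dip δ = arctan(0.86005) = 40.70°.
True thickness = vertical thickness × cos δ = 49 × cos 40.70° = 37.2 m.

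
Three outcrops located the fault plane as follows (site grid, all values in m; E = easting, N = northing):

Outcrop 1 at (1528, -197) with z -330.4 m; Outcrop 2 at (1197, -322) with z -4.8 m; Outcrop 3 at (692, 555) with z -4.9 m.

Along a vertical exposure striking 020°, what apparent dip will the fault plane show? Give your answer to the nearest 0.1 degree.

35.5°

Let the plane be z = a·E + b·N + c.
Outcrop 2−Outcrop 1: −331a − 125b = 325.6;  Outcrop 3−Outcrop 1: −836a + 752b = 325.5.
Solving gives a = −0.80795, b = −0.46535.
Unit vector along 020° is (sin 20°, cos 20°) = (0.3420, 0.9397).
Slope in that direction = a·(0.3420) + b·(0.9397) = −0.71362.
Apparent dip = arctan|0.71362| = 35.5° (true dip is 43.0°, so apparent ≤ true as expected).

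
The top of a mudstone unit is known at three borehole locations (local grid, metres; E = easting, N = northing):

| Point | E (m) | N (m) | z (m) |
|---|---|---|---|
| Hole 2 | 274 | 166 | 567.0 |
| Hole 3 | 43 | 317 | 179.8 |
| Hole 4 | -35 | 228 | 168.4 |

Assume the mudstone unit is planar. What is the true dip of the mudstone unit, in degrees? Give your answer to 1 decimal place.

54.6°

Two edge vectors: Hole 2→Hole 3 = (-231, 151, -387.2), Hole 2→Hole 4 = (-309, 62, -398.6).
Normal n = (Hole 2→Hole 3) × (Hole 2→Hole 4) = (-36182.2, 27568.2, 32337).
So ∂z/∂E = −n_x/n_z = 1.11891 and ∂z/∂N = −n_y/n_z = −0.85253.
Gradient magnitude |∇z| = √(a² + b²) = √(1.25196 + 0.72680) = 1.40669.
True dip = arctan(1.40669) = 54.6°, dipping toward NW (azimuth ≈ 307°).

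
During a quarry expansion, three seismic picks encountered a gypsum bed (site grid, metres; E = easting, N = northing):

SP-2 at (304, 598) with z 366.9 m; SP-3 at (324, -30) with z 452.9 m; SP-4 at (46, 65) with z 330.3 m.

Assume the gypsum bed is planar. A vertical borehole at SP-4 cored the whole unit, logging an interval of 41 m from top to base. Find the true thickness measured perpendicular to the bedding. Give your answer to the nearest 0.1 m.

Let the plane be z = a·E + b·N + c.
SP-3−SP-2: 20a − 628b = 86;  SP-4−SP-2: −258a − 533b = −36.6.
Solving gives a = 0.39855, b = −0.12425.
|∇z| = √(a²+b²) = 0.41747, so dip δ = arctan(0.41747) = 22.66°.
True thickness = vertical thickness × cos δ = 41 × cos 22.66° = 37.8 m.

37.8 m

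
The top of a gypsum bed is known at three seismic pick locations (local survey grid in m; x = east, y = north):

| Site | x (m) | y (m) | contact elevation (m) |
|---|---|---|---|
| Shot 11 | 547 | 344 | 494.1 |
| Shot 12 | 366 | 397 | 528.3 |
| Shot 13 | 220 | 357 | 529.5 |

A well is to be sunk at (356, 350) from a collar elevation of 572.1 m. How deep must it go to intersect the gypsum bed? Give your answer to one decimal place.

57.8 m

Let the plane be z = a·x + b·y + c.
Shot 12−Shot 11: −181a + 53b = 34.2;  Shot 13−Shot 11: −327a + 13b = 35.4.
Solving gives a = −0.09558, b = 0.31887.
Then c = 494.1 − a·547 − b·344 = 436.69.
At (356, 350): z_contact = −34.03 + 111.60 + 436.69 = 514.27 m.
Depth below ground = 572.1 − 514.27 = 57.8 m.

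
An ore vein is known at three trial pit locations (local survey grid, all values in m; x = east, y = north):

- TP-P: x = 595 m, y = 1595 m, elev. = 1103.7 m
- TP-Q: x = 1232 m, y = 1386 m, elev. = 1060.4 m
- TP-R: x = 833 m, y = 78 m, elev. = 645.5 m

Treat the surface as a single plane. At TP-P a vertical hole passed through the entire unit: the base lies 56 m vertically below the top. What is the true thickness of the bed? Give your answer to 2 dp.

53.50 m

Let the plane be z = a·x + b·y + c.
TP-Q−TP-P: 637a − 209b = −43.3;  TP-R−TP-P: 238a − 1517b = −458.2.
Solving gives a = 0.03281, b = 0.30719.
|∇z| = √(a²+b²) = 0.30894, so dip δ = arctan(0.30894) = 17.17°.
True thickness = vertical thickness × cos δ = 56 × cos 17.17° = 53.50 m.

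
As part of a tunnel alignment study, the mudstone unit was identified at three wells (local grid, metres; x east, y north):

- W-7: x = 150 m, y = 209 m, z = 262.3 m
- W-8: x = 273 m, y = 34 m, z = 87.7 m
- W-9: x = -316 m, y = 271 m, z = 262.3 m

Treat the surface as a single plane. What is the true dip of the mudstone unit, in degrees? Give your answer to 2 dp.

47.99°

Two edge vectors: W-7→W-8 = (123, -175, -174.6), W-7→W-9 = (-466, 62, 0).
Normal n = (W-7→W-8) × (W-7→W-9) = (10825.2, 81363.6, -73924).
So ∂z/∂x = −n_x/n_z = 0.14644 and ∂z/∂y = −n_y/n_z = 1.10064.
Gradient magnitude |∇z| = √(a² + b²) = √(0.02144 + 1.21141) = 1.11034.
True dip = arctan(1.11034) = 47.99°, dipping toward S (azimuth ≈ 188°).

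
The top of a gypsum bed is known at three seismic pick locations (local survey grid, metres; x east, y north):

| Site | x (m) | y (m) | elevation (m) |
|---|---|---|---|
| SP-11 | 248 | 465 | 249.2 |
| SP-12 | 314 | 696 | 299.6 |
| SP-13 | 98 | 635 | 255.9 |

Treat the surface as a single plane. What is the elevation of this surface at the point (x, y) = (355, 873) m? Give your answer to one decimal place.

336.8 m

Let the plane be z = a·x + b·y + c.
SP-12−SP-11: 66a + 231b = 50.4;  SP-13−SP-11: −150a + 170b = 6.7.
Solving gives a = 0.15305, b = 0.17445.
Then c = 249.2 − a·248 − b·465 = 130.12.
At (355, 873): z = 54.3 + 152.3 + 130.12 = 336.8 m.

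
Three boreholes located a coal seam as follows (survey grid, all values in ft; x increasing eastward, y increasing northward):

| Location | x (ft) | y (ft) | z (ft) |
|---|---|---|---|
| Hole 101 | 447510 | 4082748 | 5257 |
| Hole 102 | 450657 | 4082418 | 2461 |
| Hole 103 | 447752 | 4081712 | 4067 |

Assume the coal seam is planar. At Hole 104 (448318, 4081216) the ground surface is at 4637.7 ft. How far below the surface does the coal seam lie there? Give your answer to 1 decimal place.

1494.8 ft

Two edge vectors: Hole 101→Hole 102 = (3147, -330, -2796), Hole 101→Hole 103 = (242, -1036, -1190).
Normal n = (Hole 101→Hole 102) × (Hole 101→Hole 103) = (-2503956, 3068298, -3180432).
So ∂z/∂x = −n_x/n_z = −0.787300593 and ∂z/∂y = −n_y/n_z = 0.964742526.
Intercept c from Hole 101: 5257 + 352324.89 − 3938800.62 = −3581218.73.
At (448318, 4081216): z_contact = −352961.03 + 3937322.63 − 3581218.73 = 3142.88 ft.
Depth below ground = 4637.7 − 3142.88 = 1494.8 ft.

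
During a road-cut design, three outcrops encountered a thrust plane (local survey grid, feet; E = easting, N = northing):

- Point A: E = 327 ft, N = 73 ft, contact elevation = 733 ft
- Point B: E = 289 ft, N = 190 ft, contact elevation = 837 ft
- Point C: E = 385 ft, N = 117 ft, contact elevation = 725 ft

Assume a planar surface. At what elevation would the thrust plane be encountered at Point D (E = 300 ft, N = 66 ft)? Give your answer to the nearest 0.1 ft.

Two edge vectors: Point A→Point B = (-38, 117, 104), Point A→Point C = (58, 44, -8).
Normal n = (Point A→Point B) × (Point A→Point C) = (-5512, 5728, -8458).
So ∂z/∂E = −n_x/n_z = −0.65169 and ∂z/∂N = −n_y/n_z = 0.67723.
Intercept c from Point A: 733 + 213.10 − 49.44 = 896.67.
At (300, 66): z = −195.5 + 44.7 + 896.67 = 745.9 ft.

745.9 ft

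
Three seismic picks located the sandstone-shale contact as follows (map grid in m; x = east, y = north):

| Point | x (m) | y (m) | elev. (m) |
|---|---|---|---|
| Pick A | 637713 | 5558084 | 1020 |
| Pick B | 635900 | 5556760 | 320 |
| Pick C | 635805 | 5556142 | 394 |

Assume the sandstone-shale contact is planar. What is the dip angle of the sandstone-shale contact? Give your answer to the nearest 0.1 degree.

29.7°

Two edge vectors: Pick A→Pick B = (-1813, -1324, -700), Pick A→Pick C = (-1908, -1942, -626).
Normal n = (Pick A→Pick B) × (Pick A→Pick C) = (-530576, 200662, 994654).
So ∂z/∂x = −n_x/n_z = 0.53343 and ∂z/∂y = −n_y/n_z = −0.20174.
Gradient magnitude |∇z| = √(a² + b²) = √(0.28455 + 0.04070) = 0.57030.
True dip = arctan(0.57030) = 29.7°, dipping toward WNW (azimuth ≈ 291°).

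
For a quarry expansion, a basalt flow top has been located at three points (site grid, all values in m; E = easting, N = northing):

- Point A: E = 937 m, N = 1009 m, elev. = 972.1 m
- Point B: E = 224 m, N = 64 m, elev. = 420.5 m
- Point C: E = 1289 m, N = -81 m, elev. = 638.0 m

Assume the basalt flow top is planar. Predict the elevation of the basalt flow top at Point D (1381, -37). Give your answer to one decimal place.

678.8 m

Two edge vectors: Point A→Point B = (-713, -945, -551.6), Point A→Point C = (352, -1090, -334.1).
Normal n = (Point A→Point B) × (Point A→Point C) = (-285519.5, -432376.5, 1109810).
So ∂z/∂E = −n_x/n_z = 0.257269 and ∂z/∂N = −n_y/n_z = 0.389595.
Intercept c from Point A: 972.1 − 241.06 − 393.10 = 337.94.
At (1381, -37): z = 355.3 − 14.4 + 337.94 = 678.8 m.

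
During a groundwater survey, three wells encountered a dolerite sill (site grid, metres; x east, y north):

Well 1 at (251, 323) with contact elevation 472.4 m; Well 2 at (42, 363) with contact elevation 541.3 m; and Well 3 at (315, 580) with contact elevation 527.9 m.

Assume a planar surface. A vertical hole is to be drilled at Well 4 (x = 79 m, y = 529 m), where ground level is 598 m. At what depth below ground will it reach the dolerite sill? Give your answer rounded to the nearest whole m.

20 m

Two edge vectors: Well 1→Well 2 = (-209, 40, 68.9), Well 1→Well 3 = (64, 257, 55.5).
Normal n = (Well 1→Well 2) × (Well 1→Well 3) = (-15487.3, 16009.1, -56273).
So ∂z/∂x = −n_x/n_z = −0.27522 and ∂z/∂y = −n_y/n_z = 0.28449.
Intercept c from Well 1: 472.4 + 69.08 − 91.89 = 449.59.
At (79, 529): z_contact = −21.7 + 150.5 + 449.59 = 578.3 m.
Depth below ground = 598 − 578.3 = 20 m.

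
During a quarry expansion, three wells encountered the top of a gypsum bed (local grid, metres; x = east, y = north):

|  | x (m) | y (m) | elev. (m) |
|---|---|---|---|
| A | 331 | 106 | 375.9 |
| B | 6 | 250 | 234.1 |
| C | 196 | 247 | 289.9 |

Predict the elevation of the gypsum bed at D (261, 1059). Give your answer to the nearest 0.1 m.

37.6 m

Let the plane be z = a·x + b·y + c.
B−A: −325a + 144b = −141.8;  C−A: −135a + 141b = −86.
Solving gives a = 0.288414, b = −0.333788.
Then c = 375.9 − a·331 − b·106 = 315.82.
At (261, 1059): z = 75.3 − 353.5 + 315.82 = 37.6 m.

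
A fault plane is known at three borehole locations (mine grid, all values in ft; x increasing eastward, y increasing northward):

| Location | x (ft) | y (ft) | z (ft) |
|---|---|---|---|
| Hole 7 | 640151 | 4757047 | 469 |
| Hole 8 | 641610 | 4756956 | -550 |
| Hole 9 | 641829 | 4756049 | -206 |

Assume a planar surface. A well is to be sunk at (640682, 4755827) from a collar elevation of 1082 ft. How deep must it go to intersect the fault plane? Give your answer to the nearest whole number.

Two edge vectors: Hole 7→Hole 8 = (1459, -91, -1019), Hole 7→Hole 9 = (1678, -998, -675).
Normal n = (Hole 7→Hole 8) × (Hole 7→Hole 9) = (-955537, -725057, -1303384).
So ∂z/∂x = −n_x/n_z = −0.73312009 and ∂z/∂y = −n_y/n_z = −0.55628809.
Intercept c from Hole 7: 469 + 469307.56 + 2646288.60 = 3116065.17.
At (640682, 4755827): z_contact = −469696.8 − 2645609.9 + 3116065.17 = 758.4 ft.
Depth below ground = 1082 − 758.4 = 324 ft.

324 ft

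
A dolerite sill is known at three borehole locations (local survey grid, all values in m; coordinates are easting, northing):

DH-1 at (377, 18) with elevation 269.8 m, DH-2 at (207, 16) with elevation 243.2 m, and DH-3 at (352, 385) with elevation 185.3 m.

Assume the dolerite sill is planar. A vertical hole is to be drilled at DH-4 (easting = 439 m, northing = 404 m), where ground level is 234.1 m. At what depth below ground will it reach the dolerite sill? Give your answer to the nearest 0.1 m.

39.1 m

Two edge vectors: DH-1→DH-2 = (-170, -2, -26.6), DH-1→DH-3 = (-25, 367, -84.5).
Normal n = (DH-1→DH-2) × (DH-1→DH-3) = (9931.2, -13700, -62440).
So ∂z/∂easting = −n_x/n_z = 0.15905 and ∂z/∂northing = −n_y/n_z = −0.21941.
Intercept c from DH-1: 269.8 − 59.96 + 3.95 = 213.79.
At (439, 404): z_contact = 69.82 − 88.64 + 213.79 = 194.97 m.
Depth below ground = 234.1 − 194.97 = 39.1 m.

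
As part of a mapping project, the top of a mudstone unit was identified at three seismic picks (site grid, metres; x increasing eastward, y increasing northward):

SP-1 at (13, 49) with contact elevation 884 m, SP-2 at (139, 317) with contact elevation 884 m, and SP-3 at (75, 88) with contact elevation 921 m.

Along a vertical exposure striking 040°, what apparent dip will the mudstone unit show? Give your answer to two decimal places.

Let the plane be z = a·x + b·y + c.
SP-2−SP-1: 126a + 268b = 0;  SP-3−SP-1: 62a + 39b = 37.
Solving gives a = 0.84738, b = −0.39839.
Unit vector along 040° is (sin 40°, cos 40°) = (0.6428, 0.7660).
Slope in that direction = a·(0.6428) + b·(0.7660) = 0.23950.
Apparent dip = arctan|0.23950| = 13.47° (true dip is 43.1°, so apparent ≤ true as expected).

13.47°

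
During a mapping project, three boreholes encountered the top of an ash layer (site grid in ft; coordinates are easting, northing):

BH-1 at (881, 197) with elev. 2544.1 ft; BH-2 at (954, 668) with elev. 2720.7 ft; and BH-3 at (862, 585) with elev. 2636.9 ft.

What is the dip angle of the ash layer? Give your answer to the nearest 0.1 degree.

35.7°

Two edge vectors: BH-1→BH-2 = (73, 471, 176.6), BH-1→BH-3 = (-19, 388, 92.8).
Normal n = (BH-1→BH-2) × (BH-1→BH-3) = (-24812, -10129.8, 37273).
So ∂z/∂easting = −n_x/n_z = 0.66568 and ∂z/∂northing = −n_y/n_z = 0.27177.
Gradient magnitude |∇z| = √(a² + b²) = √(0.44313 + 0.07386) = 0.71902.
True dip = arctan(0.71902) = 35.7°, dipping toward WSW (azimuth ≈ 248°).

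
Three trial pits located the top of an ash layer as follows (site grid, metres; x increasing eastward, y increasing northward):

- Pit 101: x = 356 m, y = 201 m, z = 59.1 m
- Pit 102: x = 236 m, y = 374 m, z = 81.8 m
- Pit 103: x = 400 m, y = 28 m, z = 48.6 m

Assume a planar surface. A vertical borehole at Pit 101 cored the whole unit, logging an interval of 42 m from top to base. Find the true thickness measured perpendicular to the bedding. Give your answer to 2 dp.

Let the plane be z = a·x + b·y + c.
Pit 102−Pit 101: −120a + 173b = 22.7;  Pit 103−Pit 101: 44a − 173b = −10.5.
Solving gives a = −0.16053, b = 0.01987.
|∇z| = √(a²+b²) = 0.16175, so dip δ = arctan(0.16175) = 9.19°.
True thickness = vertical thickness × cos δ = 42 × cos 9.19° = 41.46 m.

41.46 m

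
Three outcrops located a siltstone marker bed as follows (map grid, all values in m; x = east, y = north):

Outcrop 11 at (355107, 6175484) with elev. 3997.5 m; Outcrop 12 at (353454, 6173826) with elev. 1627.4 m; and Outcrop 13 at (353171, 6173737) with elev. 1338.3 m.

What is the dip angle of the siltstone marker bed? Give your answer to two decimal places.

45.74°

Let the plane be z = a·x + b·y + c.
Outcrop 12−Outcrop 11: −1653a − 1658b = −2370.1;  Outcrop 13−Outcrop 11: −1936a − 1747b = −2659.2.
Solving gives a = 0.83325, b = 0.59875.
Gradient magnitude |∇z| = √(a² + b²) = √(0.69431 + 0.35850) = 1.02607.
True dip = arctan(1.02607) = 45.74°, dipping toward SW (azimuth ≈ 234°).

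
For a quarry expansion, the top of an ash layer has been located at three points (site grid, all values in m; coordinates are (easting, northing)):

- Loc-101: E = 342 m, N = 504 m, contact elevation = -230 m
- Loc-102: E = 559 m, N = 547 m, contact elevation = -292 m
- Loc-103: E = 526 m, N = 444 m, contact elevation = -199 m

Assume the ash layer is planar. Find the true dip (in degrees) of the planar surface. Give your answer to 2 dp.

41.15°

Two edge vectors: Loc-101→Loc-102 = (217, 43, -62), Loc-101→Loc-103 = (184, -60, 31).
Normal n = (Loc-101→Loc-102) × (Loc-101→Loc-103) = (-2387, -18135, -20932).
So ∂z/∂E = −n_x/n_z = −0.11404 and ∂z/∂N = −n_y/n_z = −0.86638.
Gradient magnitude |∇z| = √(a² + b²) = √(0.01300 + 0.75061) = 0.87385.
True dip = arctan(0.87385) = 41.15°, dipping toward N (azimuth ≈ 007°).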